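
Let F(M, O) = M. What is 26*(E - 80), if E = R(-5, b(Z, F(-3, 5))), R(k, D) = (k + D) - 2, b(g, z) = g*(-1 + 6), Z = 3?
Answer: -1872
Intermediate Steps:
b(g, z) = 5*g (b(g, z) = g*5 = 5*g)
R(k, D) = -2 + D + k (R(k, D) = (D + k) - 2 = -2 + D + k)
E = 8 (E = -2 + 5*3 - 5 = -2 + 15 - 5 = 8)
26*(E - 80) = 26*(8 - 80) = 26*(-72) = -1872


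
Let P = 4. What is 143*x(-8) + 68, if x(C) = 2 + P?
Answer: 926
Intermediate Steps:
x(C) = 6 (x(C) = 2 + 4 = 6)
143*x(-8) + 68 = 143*6 + 68 = 858 + 68 = 926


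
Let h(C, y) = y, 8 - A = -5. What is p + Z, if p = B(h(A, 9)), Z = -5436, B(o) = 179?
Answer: -5257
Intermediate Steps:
A = 13 (A = 8 - 1*(-5) = 8 + 5 = 13)
p = 179
p + Z = 179 - 5436 = -5257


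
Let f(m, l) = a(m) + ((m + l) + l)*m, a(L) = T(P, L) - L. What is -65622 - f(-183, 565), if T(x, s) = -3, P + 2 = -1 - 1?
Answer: 107499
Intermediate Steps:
P = -4 (P = -2 + (-1 - 1) = -2 - 2 = -4)
a(L) = -3 - L
f(m, l) = -3 - m + m*(m + 2*l) (f(m, l) = (-3 - m) + ((m + l) + l)*m = (-3 - m) + ((l + m) + l)*m = (-3 - m) + (m + 2*l)*m = (-3 - m) + m*(m + 2*l) = -3 - m + m*(m + 2*l))
-65622 - f(-183, 565) = -65622 - (-3 + (-183)**2 - 1*(-183) + 2*565*(-183)) = -65622 - (-3 + 33489 + 183 - 206790) = -65622 - 1*(-173121) = -65622 + 173121 = 107499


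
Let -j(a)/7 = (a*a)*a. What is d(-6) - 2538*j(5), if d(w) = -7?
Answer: 2220743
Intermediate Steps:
j(a) = -7*a³ (j(a) = -7*a*a*a = -7*a²*a = -7*a³)
d(-6) - 2538*j(5) = -7 - 2538*(-7*5³) = -7 - 2538*(-7*125) = -7 - 2538*(-875) = -7 - 94*(-23625) = -7 + 2220750 = 2220743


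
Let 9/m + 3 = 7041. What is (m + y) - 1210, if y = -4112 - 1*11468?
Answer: -13129779/782 ≈ -16790.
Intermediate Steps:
y = -15580 (y = -4112 - 11468 = -15580)
m = 1/782 (m = 9/(-3 + 7041) = 9/7038 = 9*(1/7038) = 1/782 ≈ 0.0012788)
(m + y) - 1210 = (1/782 - 15580) - 1210 = -12183559/782 - 1210 = -13129779/782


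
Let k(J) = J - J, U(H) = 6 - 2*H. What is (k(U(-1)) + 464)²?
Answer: 215296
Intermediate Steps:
k(J) = 0
(k(U(-1)) + 464)² = (0 + 464)² = 464² = 215296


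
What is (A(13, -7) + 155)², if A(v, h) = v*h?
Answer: 4096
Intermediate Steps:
A(v, h) = h*v
(A(13, -7) + 155)² = (-7*13 + 155)² = (-91 + 155)² = 64² = 4096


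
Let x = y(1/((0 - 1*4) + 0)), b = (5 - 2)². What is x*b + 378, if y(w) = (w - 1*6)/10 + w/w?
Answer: 3051/8 ≈ 381.38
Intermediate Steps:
b = 9 (b = 3² = 9)
y(w) = ⅖ + w/10 (y(w) = (w - 6)*(⅒) + 1 = (-6 + w)*(⅒) + 1 = (-⅗ + w/10) + 1 = ⅖ + w/10)
x = 3/8 (x = ⅖ + 1/(10*((0 - 1*4) + 0)) = ⅖ + 1/(10*((0 - 4) + 0)) = ⅖ + 1/(10*(-4 + 0)) = ⅖ + (⅒)/(-4) = ⅖ + (⅒)*(-¼) = ⅖ - 1/40 = 3/8 ≈ 0.37500)
x*b + 378 = (3/8)*9 + 378 = 27/8 + 378 = 3051/8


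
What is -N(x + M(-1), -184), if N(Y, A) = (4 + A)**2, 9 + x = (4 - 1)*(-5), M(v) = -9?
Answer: -32400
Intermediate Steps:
x = -24 (x = -9 + (4 - 1)*(-5) = -9 + 3*(-5) = -9 - 15 = -24)
-N(x + M(-1), -184) = -(4 - 184)**2 = -1*(-180)**2 = -1*32400 = -32400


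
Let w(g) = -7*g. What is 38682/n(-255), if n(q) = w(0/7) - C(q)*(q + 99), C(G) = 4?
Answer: 6447/104 ≈ 61.990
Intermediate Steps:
n(q) = -396 - 4*q (n(q) = -0/7 - 4*(q + 99) = -0/7 - 4*(99 + q) = -7*0 - (396 + 4*q) = 0 + (-396 - 4*q) = -396 - 4*q)
38682/n(-255) = 38682/(-396 - 4*(-255)) = 38682/(-396 + 1020) = 38682/624 = 38682*(1/624) = 6447/104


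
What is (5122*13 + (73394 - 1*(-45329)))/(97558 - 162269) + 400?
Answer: 25699091/64711 ≈ 397.14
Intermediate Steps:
(5122*13 + (73394 - 1*(-45329)))/(97558 - 162269) + 400 = (66586 + (73394 + 45329))/(-64711) + 400 = (66586 + 118723)*(-1/64711) + 400 = 185309*(-1/64711) + 400 = -185309/64711 + 400 = 25699091/64711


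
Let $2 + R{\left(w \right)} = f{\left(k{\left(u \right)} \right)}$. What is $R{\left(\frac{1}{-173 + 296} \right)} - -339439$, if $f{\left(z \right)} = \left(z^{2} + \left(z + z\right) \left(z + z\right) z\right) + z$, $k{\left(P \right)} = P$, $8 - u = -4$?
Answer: $346505$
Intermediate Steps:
$u = 12$ ($u = 8 - -4 = 8 + 4 = 12$)
$f{\left(z \right)} = z + z^{2} + 4 z^{3}$ ($f{\left(z \right)} = \left(z^{2} + 2 z 2 z z\right) + z = \left(z^{2} + 4 z^{2} z\right) + z = \left(z^{2} + 4 z^{3}\right) + z = z + z^{2} + 4 z^{3}$)
$R{\left(w \right)} = 7066$ ($R{\left(w \right)} = -2 + 12 \left(1 + 12 + 4 \cdot 12^{2}\right) = -2 + 12 \left(1 + 12 + 4 \cdot 144\right) = -2 + 12 \left(1 + 12 + 576\right) = -2 + 12 \cdot 589 = -2 + 7068 = 7066$)
$R{\left(\frac{1}{-173 + 296} \right)} - -339439 = 7066 - -339439 = 7066 + 339439 = 346505$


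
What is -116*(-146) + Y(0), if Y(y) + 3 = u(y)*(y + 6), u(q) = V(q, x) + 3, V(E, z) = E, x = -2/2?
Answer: 16951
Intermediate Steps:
x = -1 (x = -2*1/2 = -1)
u(q) = 3 + q (u(q) = q + 3 = 3 + q)
Y(y) = -3 + (3 + y)*(6 + y) (Y(y) = -3 + (3 + y)*(y + 6) = -3 + (3 + y)*(6 + y))
-116*(-146) + Y(0) = -116*(-146) + (15 + 0**2 + 9*0) = 16936 + (15 + 0 + 0) = 16936 + 15 = 16951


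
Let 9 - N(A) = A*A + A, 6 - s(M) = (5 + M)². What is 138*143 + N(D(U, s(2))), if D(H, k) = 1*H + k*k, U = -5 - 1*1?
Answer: -3378749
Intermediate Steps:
s(M) = 6 - (5 + M)²
U = -6 (U = -5 - 1 = -6)
D(H, k) = H + k²
N(A) = 9 - A - A² (N(A) = 9 - (A*A + A) = 9 - (A² + A) = 9 - (A + A²) = 9 + (-A - A²) = 9 - A - A²)
138*143 + N(D(U, s(2))) = 138*143 + (9 - (-6 + (6 - (5 + 2)²)²) - (-6 + (6 - (5 + 2)²)²)²) = 19734 + (9 - (-6 + (6 - 1*7²)²) - (-6 + (6 - 1*7²)²)²) = 19734 + (9 - (-6 + (6 - 1*49)²) - (-6 + (6 - 1*49)²)²) = 19734 + (9 - (-6 + (6 - 49)²) - (-6 + (6 - 49)²)²) = 19734 + (9 - (-6 + (-43)²) - (-6 + (-43)²)²) = 19734 + (9 - (-6 + 1849) - (-6 + 1849)²) = 19734 + (9 - 1*1843 - 1*1843²) = 19734 + (9 - 1843 - 1*3396649) = 19734 + (9 - 1843 - 3396649) = 19734 - 3398483 = -3378749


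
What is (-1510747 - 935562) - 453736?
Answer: -2900045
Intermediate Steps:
(-1510747 - 935562) - 453736 = -2446309 - 453736 = -2900045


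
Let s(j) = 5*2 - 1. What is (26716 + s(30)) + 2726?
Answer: 29451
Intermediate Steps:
s(j) = 9 (s(j) = 10 - 1 = 9)
(26716 + s(30)) + 2726 = (26716 + 9) + 2726 = 26725 + 2726 = 29451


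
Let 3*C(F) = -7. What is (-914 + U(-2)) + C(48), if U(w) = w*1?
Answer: -2755/3 ≈ -918.33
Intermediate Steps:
U(w) = w
C(F) = -7/3 (C(F) = (1/3)*(-7) = -7/3)
(-914 + U(-2)) + C(48) = (-914 - 2) - 7/3 = -916 - 7/3 = -2755/3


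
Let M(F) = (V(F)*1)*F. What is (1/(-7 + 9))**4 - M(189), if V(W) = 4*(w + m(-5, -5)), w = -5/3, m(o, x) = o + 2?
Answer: 56449/16 ≈ 3528.1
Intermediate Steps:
m(o, x) = 2 + o
w = -5/3 (w = -5*1/3 = -5/3 ≈ -1.6667)
V(W) = -56/3 (V(W) = 4*(-5/3 + (2 - 5)) = 4*(-5/3 - 3) = 4*(-14/3) = -56/3)
M(F) = -56*F/3 (M(F) = (-56/3*1)*F = -56*F/3)
(1/(-7 + 9))**4 - M(189) = (1/(-7 + 9))**4 - (-56)*189/3 = (1/2)**4 - 1*(-3528) = (1/2)**4 + 3528 = 1/16 + 3528 = 56449/16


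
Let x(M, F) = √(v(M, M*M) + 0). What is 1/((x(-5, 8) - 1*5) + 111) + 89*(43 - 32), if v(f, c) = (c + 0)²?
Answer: 128250/131 ≈ 979.01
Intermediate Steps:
v(f, c) = c²
x(M, F) = √(M⁴) (x(M, F) = √((M*M)² + 0) = √((M²)² + 0) = √(M⁴ + 0) = √(M⁴))
1/((x(-5, 8) - 1*5) + 111) + 89*(43 - 32) = 1/((√((-5)⁴) - 1*5) + 111) + 89*(43 - 32) = 1/((√625 - 5) + 111) + 89*11 = 1/((25 - 5) + 111) + 979 = 1/(20 + 111) + 979 = 1/131 + 979 = 128250/131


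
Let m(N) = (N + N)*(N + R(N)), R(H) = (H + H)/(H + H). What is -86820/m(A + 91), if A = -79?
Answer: -7235/26 ≈ -278.27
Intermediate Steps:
R(H) = 1 (R(H) = (2*H)/((2*H)) = (2*H)*(1/(2*H)) = 1)
m(N) = 2*N*(1 + N) (m(N) = (N + N)*(N + 1) = (2*N)*(1 + N) = 2*N*(1 + N))
-86820/m(A + 91) = -86820*1/(2*(1 + (-79 + 91))*(-79 + 91)) = -86820*1/(24*(1 + 12)) = -86820/(2*12*13) = -86820/312 = -86820*1/312 = -7235/26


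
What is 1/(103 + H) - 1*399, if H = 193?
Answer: -118103/296 ≈ -399.00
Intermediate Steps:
1/(103 + H) - 1*399 = 1/(103 + 193) - 1*399 = 1/296 - 399 = -118103/296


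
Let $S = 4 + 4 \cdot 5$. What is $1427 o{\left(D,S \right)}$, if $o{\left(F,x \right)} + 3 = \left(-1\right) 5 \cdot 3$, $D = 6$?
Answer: $-25686$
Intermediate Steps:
$S = 24$ ($S = 4 + 20 = 24$)
$o{\left(F,x \right)} = -18$ ($o{\left(F,x \right)} = -3 + \left(-1\right) 5 \cdot 3 = -3 - 15 = -18$)
$1427 o{\left(D,S \right)} = 1427 \left(-18\right) = -25686$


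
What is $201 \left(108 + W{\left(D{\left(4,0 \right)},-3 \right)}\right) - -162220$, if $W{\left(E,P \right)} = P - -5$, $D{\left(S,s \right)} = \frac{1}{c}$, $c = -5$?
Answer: $184330$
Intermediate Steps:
$D{\left(S,s \right)} = - \frac{1}{5}$ ($D{\left(S,s \right)} = \frac{1}{-5} = - \frac{1}{5}$)
$W{\left(E,P \right)} = 5 + P$ ($W{\left(E,P \right)} = P + 5 = 5 + P$)
$201 \left(108 + W{\left(D{\left(4,0 \right)},-3 \right)}\right) - -162220 = 201 \left(108 + \left(5 - 3\right)\right) - -162220 = 201 \left(108 + 2\right) + 162220 = 201 \cdot 110 + 162220 = 22110 + 162220 = 184330$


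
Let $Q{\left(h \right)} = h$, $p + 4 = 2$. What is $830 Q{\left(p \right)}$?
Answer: $-1660$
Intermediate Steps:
$p = -2$ ($p = -4 + 2 = -2$)
$830 Q{\left(p \right)} = 830 \left(-2\right) = -1660$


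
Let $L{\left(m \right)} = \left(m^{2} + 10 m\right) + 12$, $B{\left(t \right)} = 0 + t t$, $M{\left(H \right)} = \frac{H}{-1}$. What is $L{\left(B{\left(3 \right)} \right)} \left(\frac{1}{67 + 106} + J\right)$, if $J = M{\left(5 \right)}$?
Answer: $- \frac{158112}{173} \approx -913.94$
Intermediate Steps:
$M{\left(H \right)} = - H$ ($M{\left(H \right)} = H \left(-1\right) = - H$)
$B{\left(t \right)} = t^{2}$ ($B{\left(t \right)} = 0 + t^{2} = t^{2}$)
$L{\left(m \right)} = 12 + m^{2} + 10 m$
$J = -5$ ($J = \left(-1\right) 5 = -5$)
$L{\left(B{\left(3 \right)} \right)} \left(\frac{1}{67 + 106} + J\right) = \left(12 + \left(3^{2}\right)^{2} + 10 \cdot 3^{2}\right) \left(\frac{1}{67 + 106} - 5\right) = \left(12 + 9^{2} + 10 \cdot 9\right) \left(\frac{1}{173} - 5\right) = \left(12 + 81 + 90\right) \left(\frac{1}{173} - 5\right) = 183 \left(- \frac{864}{173}\right) = - \frac{158112}{173}$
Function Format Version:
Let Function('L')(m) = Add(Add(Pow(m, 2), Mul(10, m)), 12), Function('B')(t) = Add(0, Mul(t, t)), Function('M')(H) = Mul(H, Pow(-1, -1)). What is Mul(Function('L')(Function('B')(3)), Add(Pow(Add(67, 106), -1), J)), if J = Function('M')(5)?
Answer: Rational(-158112, 173) ≈ -913.94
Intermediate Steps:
Function('M')(H) = Mul(-1, H) (Function('M')(H) = Mul(H, -1) = Mul(-1, H))
Function('B')(t) = Pow(t, 2) (Function('B')(t) = Add(0, Pow(t, 2)) = Pow(t, 2))
Function('L')(m) = Add(12, Pow(m, 2), Mul(10, m))
J = -5 (J = Mul(-1, 5) = -5)
Mul(Function('L')(Function('B')(3)), Add(Pow(Add(67, 106), -1), J)) = Mul(Add(12, Pow(Pow(3, 2), 2), Mul(10, Pow(3, 2))), Add(Pow(Add(67, 106), -1), -5)) = Mul(Add(12, Pow(9, 2), Mul(10, 9)), Add(Pow(173, -1), -5)) = Mul(Add(12, 81, 90), Add(Rational(1, 173), -5)) = Mul(183, Rational(-864, 173)) = Rational(-158112, 173)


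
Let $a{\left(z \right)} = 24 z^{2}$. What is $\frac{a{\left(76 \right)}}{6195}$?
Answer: $\frac{46208}{2065} \approx 22.377$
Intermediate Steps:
$\frac{a{\left(76 \right)}}{6195} = \frac{24 \cdot 76^{2}}{6195} = 24 \cdot 5776 \cdot \frac{1}{6195} = 138624 \cdot \frac{1}{6195} = \frac{46208}{2065}$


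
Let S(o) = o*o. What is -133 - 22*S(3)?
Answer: -331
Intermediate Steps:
S(o) = o**2
-133 - 22*S(3) = -133 - 22*3**2 = -133 - 22*9 = -133 - 198 = -331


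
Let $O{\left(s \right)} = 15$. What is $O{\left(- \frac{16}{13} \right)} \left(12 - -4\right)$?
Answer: $240$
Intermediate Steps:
$O{\left(- \frac{16}{13} \right)} \left(12 - -4\right) = 15 \left(12 - -4\right) = 15 \left(12 + 4\right) = 15 \cdot 16 = 240$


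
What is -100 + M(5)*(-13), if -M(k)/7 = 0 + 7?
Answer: 537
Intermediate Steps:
M(k) = -49 (M(k) = -7*(0 + 7) = -7*7 = -49)
-100 + M(5)*(-13) = -100 - 49*(-13) = -100 + 637 = 537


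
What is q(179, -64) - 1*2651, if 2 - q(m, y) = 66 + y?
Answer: -2651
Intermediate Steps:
q(m, y) = -64 - y (q(m, y) = 2 - (66 + y) = 2 + (-66 - y) = -64 - y)
q(179, -64) - 1*2651 = (-64 - 1*(-64)) - 1*2651 = (-64 + 64) - 2651 = 0 - 2651 = -2651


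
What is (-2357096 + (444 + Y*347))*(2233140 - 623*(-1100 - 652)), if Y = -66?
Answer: -7911150892344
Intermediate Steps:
(-2357096 + (444 + Y*347))*(2233140 - 623*(-1100 - 652)) = (-2357096 + (444 - 66*347))*(2233140 - 623*(-1100 - 652)) = (-2357096 + (444 - 22902))*(2233140 - 623*(-1752)) = (-2357096 - 22458)*(2233140 + 1091496) = -2379554*3324636 = -7911150892344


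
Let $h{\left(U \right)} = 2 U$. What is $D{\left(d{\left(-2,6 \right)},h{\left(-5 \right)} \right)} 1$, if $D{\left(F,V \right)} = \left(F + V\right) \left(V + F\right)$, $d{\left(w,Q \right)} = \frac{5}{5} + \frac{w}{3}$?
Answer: $\frac{841}{9} \approx 93.444$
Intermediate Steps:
$d{\left(w,Q \right)} = 1 + \frac{w}{3}$ ($d{\left(w,Q \right)} = 5 \cdot \frac{1}{5} + w \frac{1}{3} = 1 + \frac{w}{3}$)
$D{\left(F,V \right)} = \left(F + V\right)^{2}$ ($D{\left(F,V \right)} = \left(F + V\right) \left(F + V\right) = \left(F + V\right)^{2}$)
$D{\left(d{\left(-2,6 \right)},h{\left(-5 \right)} \right)} 1 = \left(\left(1 + \frac{1}{3} \left(-2\right)\right) + 2 \left(-5\right)\right)^{2} \cdot 1 = \left(\left(1 - \frac{2}{3}\right) - 10\right)^{2} \cdot 1 = \left(\frac{1}{3} - 10\right)^{2} \cdot 1 = \left(- \frac{29}{3}\right)^{2} \cdot 1 = \frac{841}{9} \cdot 1 = \frac{841}{9}$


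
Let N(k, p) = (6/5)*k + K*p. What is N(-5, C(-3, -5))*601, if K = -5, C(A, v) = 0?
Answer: -3606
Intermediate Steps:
N(k, p) = -5*p + 6*k/5 (N(k, p) = (6/5)*k - 5*p = (6*(⅕))*k - 5*p = 6*k/5 - 5*p = -5*p + 6*k/5)
N(-5, C(-3, -5))*601 = (-5*0 + (6/5)*(-5))*601 = (0 - 6)*601 = -6*601 = -3606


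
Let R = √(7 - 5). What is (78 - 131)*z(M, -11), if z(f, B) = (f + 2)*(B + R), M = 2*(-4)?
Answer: -3498 + 318*√2 ≈ -3048.3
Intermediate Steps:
M = -8
R = √2 ≈ 1.4142
z(f, B) = (2 + f)*(B + √2) (z(f, B) = (f + 2)*(B + √2) = (2 + f)*(B + √2))
(78 - 131)*z(M, -11) = (78 - 131)*(2*(-11) + 2*√2 - 11*(-8) - 8*√2) = -53*(-22 + 2*√2 + 88 - 8*√2) = -53*(66 - 6*√2) = -3498 + 318*√2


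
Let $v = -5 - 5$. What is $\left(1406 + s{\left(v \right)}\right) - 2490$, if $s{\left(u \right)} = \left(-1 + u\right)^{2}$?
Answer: $-963$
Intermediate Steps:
$v = -10$ ($v = -5 - 5 = -10$)
$\left(1406 + s{\left(v \right)}\right) - 2490 = \left(1406 + \left(-1 - 10\right)^{2}\right) - 2490 = \left(1406 + \left(-11\right)^{2}\right) - 2490 = \left(1406 + 121\right) - 2490 = 1527 - 2490 = -963$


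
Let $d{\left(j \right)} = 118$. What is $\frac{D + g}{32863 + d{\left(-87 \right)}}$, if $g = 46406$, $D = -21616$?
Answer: $\frac{24790}{32981} \approx 0.75165$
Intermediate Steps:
$\frac{D + g}{32863 + d{\left(-87 \right)}} = \frac{-21616 + 46406}{32863 + 118} = \frac{24790}{32981}$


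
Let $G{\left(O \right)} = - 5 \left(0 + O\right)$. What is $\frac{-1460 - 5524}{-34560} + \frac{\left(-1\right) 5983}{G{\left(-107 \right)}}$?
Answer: $- \frac{563989}{51360} \approx -10.981$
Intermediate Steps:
$G{\left(O \right)} = - 5 O$
$\frac{-1460 - 5524}{-34560} + \frac{\left(-1\right) 5983}{G{\left(-107 \right)}} = \frac{-1460 - 5524}{-34560} + \frac{\left(-1\right) 5983}{\left(-5\right) \left(-107\right)} = \left(-6984\right) \left(- \frac{1}{34560}\right) - \frac{5983}{535} = \frac{97}{480} - \frac{5983}{535} = - \frac{563989}{51360}$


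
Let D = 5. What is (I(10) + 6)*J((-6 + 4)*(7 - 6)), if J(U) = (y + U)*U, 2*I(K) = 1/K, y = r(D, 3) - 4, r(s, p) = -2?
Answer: 484/5 ≈ 96.800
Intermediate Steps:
y = -6 (y = -2 - 4 = -6)
I(K) = 1/(2*K)
J(U) = U*(-6 + U) (J(U) = (-6 + U)*U = U*(-6 + U))
(I(10) + 6)*J((-6 + 4)*(7 - 6)) = ((½)/10 + 6)*(((-6 + 4)*(7 - 6))*(-6 + (-6 + 4)*(7 - 6))) = ((½)*(⅒) + 6)*((-2*1)*(-6 - 2*1)) = (1/20 + 6)*(-2*(-6 - 2)) = 121*(-2*(-8))/20 = (121/20)*16 = 484/5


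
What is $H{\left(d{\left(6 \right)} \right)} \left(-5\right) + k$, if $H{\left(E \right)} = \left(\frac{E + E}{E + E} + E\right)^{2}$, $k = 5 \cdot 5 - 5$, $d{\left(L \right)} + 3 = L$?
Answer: $-60$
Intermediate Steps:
$d{\left(L \right)} = -3 + L$
$k = 20$ ($k = 25 - 5 = 20$)
$H{\left(E \right)} = \left(1 + E\right)^{2}$ ($H{\left(E \right)} = \left(\frac{2 E}{2 E} + E\right)^{2} = \left(2 E \frac{1}{2 E} + E\right)^{2} = \left(1 + E\right)^{2}$)
$H{\left(d{\left(6 \right)} \right)} \left(-5\right) + k = \left(1 + \left(-3 + 6\right)\right)^{2} \left(-5\right) + 20 = \left(1 + 3\right)^{2} \left(-5\right) + 20 = 4^{2} \left(-5\right) + 20 = 16 \left(-5\right) + 20 = -80 + 20 = -60$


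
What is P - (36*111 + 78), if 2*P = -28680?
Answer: -18414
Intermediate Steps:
P = -14340 (P = (½)*(-28680) = -14340)
P - (36*111 + 78) = -14340 - (36*111 + 78) = -14340 - (3996 + 78) = -14340 - 1*4074 = -14340 - 4074 = -18414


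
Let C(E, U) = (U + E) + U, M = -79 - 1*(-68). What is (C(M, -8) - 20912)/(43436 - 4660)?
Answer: -20939/38776 ≈ -0.54000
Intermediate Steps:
M = -11 (M = -79 + 68 = -11)
C(E, U) = E + 2*U (C(E, U) = (E + U) + U = E + 2*U)
(C(M, -8) - 20912)/(43436 - 4660) = ((-11 + 2*(-8)) - 20912)/(43436 - 4660) = ((-11 - 16) - 20912)/38776 = (-27 - 20912)*(1/38776) = -20939*1/38776 = -20939/38776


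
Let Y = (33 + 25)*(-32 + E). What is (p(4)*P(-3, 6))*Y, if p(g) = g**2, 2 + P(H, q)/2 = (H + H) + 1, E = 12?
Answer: 259840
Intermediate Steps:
Y = -1160 (Y = (33 + 25)*(-32 + 12) = 58*(-20) = -1160)
P(H, q) = -2 + 4*H (P(H, q) = -4 + 2*((H + H) + 1) = -4 + 2*(2*H + 1) = -4 + 2*(1 + 2*H) = -4 + (2 + 4*H) = -2 + 4*H)
(p(4)*P(-3, 6))*Y = (4**2*(-2 + 4*(-3)))*(-1160) = (16*(-2 - 12))*(-1160) = (16*(-14))*(-1160) = -224*(-1160) = 259840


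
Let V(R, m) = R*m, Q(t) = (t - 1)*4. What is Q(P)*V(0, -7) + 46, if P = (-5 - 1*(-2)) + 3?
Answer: 46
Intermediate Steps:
P = 0 (P = (-5 + 2) + 3 = -3 + 3 = 0)
Q(t) = -4 + 4*t (Q(t) = (-1 + t)*4 = -4 + 4*t)
Q(P)*V(0, -7) + 46 = (-4 + 4*0)*(0*(-7)) + 46 = (-4 + 0)*0 + 46 = -4*0 + 46 = 0 + 46 = 46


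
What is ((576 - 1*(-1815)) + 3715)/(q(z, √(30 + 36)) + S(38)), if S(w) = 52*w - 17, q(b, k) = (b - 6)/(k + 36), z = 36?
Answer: 14868110/4772303 + 6106*√66/157485999 ≈ 3.1158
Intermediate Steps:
q(b, k) = (-6 + b)/(36 + k)
S(w) = -17 + 52*w
((576 - 1*(-1815)) + 3715)/(q(z, √(30 + 36)) + S(38)) = ((576 - 1*(-1815)) + 3715)/((-6 + 36)/(36 + √(30 + 36)) + (-17 + 52*38)) = ((576 + 1815) + 3715)/(30/(36 + √66) + (-17 + 1976)) = (2391 + 3715)/(30/(36 + √66) + 1959) = 6106/(1959 + 30/(36 + √66))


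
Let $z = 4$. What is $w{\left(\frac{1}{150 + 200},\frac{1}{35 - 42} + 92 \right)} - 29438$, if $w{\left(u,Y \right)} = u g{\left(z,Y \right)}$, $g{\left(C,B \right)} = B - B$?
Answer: $-29438$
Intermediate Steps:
$g{\left(C,B \right)} = 0$
$w{\left(u,Y \right)} = 0$ ($w{\left(u,Y \right)} = u 0 = 0$)
$w{\left(\frac{1}{150 + 200},\frac{1}{35 - 42} + 92 \right)} - 29438 = 0 - 29438 = -29438$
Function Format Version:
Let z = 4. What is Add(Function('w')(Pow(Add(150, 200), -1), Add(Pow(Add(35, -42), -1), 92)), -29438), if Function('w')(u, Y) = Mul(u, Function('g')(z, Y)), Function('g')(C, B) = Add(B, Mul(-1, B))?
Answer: -29438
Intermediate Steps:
Function('g')(C, B) = 0
Function('w')(u, Y) = 0 (Function('w')(u, Y) = Mul(u, 0) = 0)
Add(Function('w')(Pow(Add(150, 200), -1), Add(Pow(Add(35, -42), -1), 92)), -29438) = Add(0, -29438) = -29438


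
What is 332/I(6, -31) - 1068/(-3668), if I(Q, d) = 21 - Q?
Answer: 308449/13755 ≈ 22.424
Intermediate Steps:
332/I(6, -31) - 1068/(-3668) = 332/(21 - 1*6) - 1068/(-3668) = 332/(21 - 6) - 1068*(-1/3668) = 332/15 + 267/917 = 308449/13755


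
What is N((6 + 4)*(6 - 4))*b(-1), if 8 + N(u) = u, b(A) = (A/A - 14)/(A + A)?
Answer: 78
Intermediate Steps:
b(A) = -13/(2*A) (b(A) = (1 - 14)/((2*A)) = -13/(2*A))
N(u) = -8 + u
N((6 + 4)*(6 - 4))*b(-1) = (-8 + (6 + 4)*(6 - 4))*(-13/2/(-1)) = (-8 + 10*2)*(-13/2*(-1)) = (-8 + 20)*(13/2) = 12*(13/2) = 78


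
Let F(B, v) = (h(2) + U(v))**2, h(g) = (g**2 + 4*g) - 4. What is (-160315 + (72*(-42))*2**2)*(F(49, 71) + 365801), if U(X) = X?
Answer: -64144133262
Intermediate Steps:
h(g) = -4 + g**2 + 4*g
F(B, v) = (8 + v)**2 (F(B, v) = ((-4 + 2**2 + 4*2) + v)**2 = ((-4 + 4 + 8) + v)**2 = (8 + v)**2)
(-160315 + (72*(-42))*2**2)*(F(49, 71) + 365801) = (-160315 + (72*(-42))*2**2)*((8 + 71)**2 + 365801) = (-160315 - 3024*4)*(79**2 + 365801) = (-160315 - 12096)*(6241 + 365801) = -172411*372042 = -64144133262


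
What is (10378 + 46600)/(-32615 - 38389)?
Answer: -28489/35502 ≈ -0.80246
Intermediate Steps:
(10378 + 46600)/(-32615 - 38389) = 56978/(-71004) = 56978*(-1/71004) = -28489/35502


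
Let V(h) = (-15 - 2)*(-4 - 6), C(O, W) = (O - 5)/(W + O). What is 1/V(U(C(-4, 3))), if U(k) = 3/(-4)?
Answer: 1/170 ≈ 0.0058824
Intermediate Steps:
C(O, W) = (-5 + O)/(O + W)
U(k) = -3/4 (U(k) = 3*(-1/4) = -3/4)
V(h) = 170 (V(h) = -17*(-10) = 170)
1/V(U(C(-4, 3))) = 1/170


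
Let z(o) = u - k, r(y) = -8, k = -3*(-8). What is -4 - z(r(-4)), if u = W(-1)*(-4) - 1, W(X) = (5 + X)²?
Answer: 85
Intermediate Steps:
k = 24
u = -65 (u = (5 - 1)²*(-4) - 1 = 4²*(-4) - 1 = 16*(-4) - 1 = -64 - 1 = -65)
z(o) = -89 (z(o) = -65 - 1*24 = -65 - 24 = -89)
-4 - z(r(-4)) = -4 - 1*(-89) = -4 + 89 = 85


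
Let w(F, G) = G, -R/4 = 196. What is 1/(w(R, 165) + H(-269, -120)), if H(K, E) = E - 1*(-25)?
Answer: 1/70 ≈ 0.014286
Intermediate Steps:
R = -784 (R = -4*196 = -784)
H(K, E) = 25 + E (H(K, E) = E + 25 = 25 + E)
1/(w(R, 165) + H(-269, -120)) = 1/(165 + (25 - 120)) = 1/(165 - 95) = 1/70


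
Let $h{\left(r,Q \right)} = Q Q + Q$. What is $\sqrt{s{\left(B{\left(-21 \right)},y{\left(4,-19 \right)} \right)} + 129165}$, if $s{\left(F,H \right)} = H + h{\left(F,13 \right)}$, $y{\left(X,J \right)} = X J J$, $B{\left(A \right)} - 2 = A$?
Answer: $\sqrt{130791} \approx 361.65$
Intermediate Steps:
$B{\left(A \right)} = 2 + A$
$h{\left(r,Q \right)} = Q + Q^{2}$ ($h{\left(r,Q \right)} = Q^{2} + Q = Q + Q^{2}$)
$y{\left(X,J \right)} = X J^{2}$ ($y{\left(X,J \right)} = J X J = X J^{2}$)
$s{\left(F,H \right)} = 182 + H$ ($s{\left(F,H \right)} = H + 13 \left(1 + 13\right) = H + 13 \cdot 14 = H + 182 = 182 + H$)
$\sqrt{s{\left(B{\left(-21 \right)},y{\left(4,-19 \right)} \right)} + 129165} = \sqrt{\left(182 + 4 \left(-19\right)^{2}\right) + 129165} = \sqrt{\left(182 + 4 \cdot 361\right) + 129165} = \sqrt{\left(182 + 1444\right) + 129165} = \sqrt{1626 + 129165} = \sqrt{130791}$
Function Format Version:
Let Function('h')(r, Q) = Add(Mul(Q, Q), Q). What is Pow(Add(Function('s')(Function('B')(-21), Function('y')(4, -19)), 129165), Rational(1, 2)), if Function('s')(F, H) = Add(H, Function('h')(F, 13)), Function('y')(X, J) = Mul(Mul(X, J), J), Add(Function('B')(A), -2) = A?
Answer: Pow(130791, Rational(1, 2)) ≈ 361.65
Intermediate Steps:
Function('B')(A) = Add(2, A)
Function('h')(r, Q) = Add(Q, Pow(Q, 2)) (Function('h')(r, Q) = Add(Pow(Q, 2), Q) = Add(Q, Pow(Q, 2)))
Function('y')(X, J) = Mul(X, Pow(J, 2)) (Function('y')(X, J) = Mul(Mul(J, X), J) = Mul(X, Pow(J, 2)))
Function('s')(F, H) = Add(182, H) (Function('s')(F, H) = Add(H, Mul(13, Add(1, 13))) = Add(H, Mul(13, 14)) = Add(H, 182) = Add(182, H))
Pow(Add(Function('s')(Function('B')(-21), Function('y')(4, -19)), 129165), Rational(1, 2)) = Pow(Add(Add(182, Mul(4, Pow(-19, 2))), 129165), Rational(1, 2)) = Pow(Add(Add(182, Mul(4, 361)), 129165), Rational(1, 2)) = Pow(Add(Add(182, 1444), 129165), Rational(1, 2)) = Pow(Add(1626, 129165), Rational(1, 2)) = Pow(130791, Rational(1, 2))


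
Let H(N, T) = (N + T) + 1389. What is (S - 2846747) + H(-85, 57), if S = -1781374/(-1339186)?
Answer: -1905249657211/669593 ≈ -2.8454e+6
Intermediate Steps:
S = 890687/669593 (S = -1781374*(-1/1339186) = 890687/669593 ≈ 1.3302)
H(N, T) = 1389 + N + T
(S - 2846747) + H(-85, 57) = (890687/669593 - 2846747) + (1389 - 85 + 57) = -1906160973284/669593 + 1361 = -1905249657211/669593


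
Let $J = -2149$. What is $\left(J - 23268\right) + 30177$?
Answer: $4760$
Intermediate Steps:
$\left(J - 23268\right) + 30177 = \left(-2149 - 23268\right) + 30177 = -25417 + 30177 = 4760$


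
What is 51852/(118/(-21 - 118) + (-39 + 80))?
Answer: 7207428/5581 ≈ 1291.4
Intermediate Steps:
51852/(118/(-21 - 118) + (-39 + 80)) = 51852/(118/(-139) + 41) = 51852/(118*(-1/139) + 41) = 51852/(-118/139 + 41) = 51852/(5581/139) = 51852*(139/5581) = 7207428/5581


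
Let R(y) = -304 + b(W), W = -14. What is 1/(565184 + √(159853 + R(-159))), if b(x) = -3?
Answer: 282592/159716397155 - √159546/319432794310 ≈ 1.7681e-6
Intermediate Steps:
R(y) = -307 (R(y) = -304 - 3 = -307)
1/(565184 + √(159853 + R(-159))) = 1/(565184 + √(159853 - 307)) = 1/(565184 + √159546)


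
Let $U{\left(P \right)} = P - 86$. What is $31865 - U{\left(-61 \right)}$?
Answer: $32012$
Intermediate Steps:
$U{\left(P \right)} = -86 + P$ ($U{\left(P \right)} = P - 86 = -86 + P$)
$31865 - U{\left(-61 \right)} = 31865 - \left(-86 - 61\right) = 31865 - -147 = 31865 + 147 = 32012$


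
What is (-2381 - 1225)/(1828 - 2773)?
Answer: 1202/315 ≈ 3.8159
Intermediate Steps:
(-2381 - 1225)/(1828 - 2773) = -3606/(-945) = -3606*(-1/945) = 1202/315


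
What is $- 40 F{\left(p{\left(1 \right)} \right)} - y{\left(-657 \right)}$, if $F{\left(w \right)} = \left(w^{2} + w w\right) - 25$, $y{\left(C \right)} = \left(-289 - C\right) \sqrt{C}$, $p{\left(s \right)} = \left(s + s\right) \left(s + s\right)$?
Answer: $-280 - 1104 i \sqrt{73} \approx -280.0 - 9432.6 i$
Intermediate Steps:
$p{\left(s \right)} = 4 s^{2}$ ($p{\left(s \right)} = 2 s 2 s = 4 s^{2}$)
$y{\left(C \right)} = \sqrt{C} \left(-289 - C\right)$
$F{\left(w \right)} = -25 + 2 w^{2}$ ($F{\left(w \right)} = \left(w^{2} + w^{2}\right) - 25 = 2 w^{2} - 25 = -25 + 2 w^{2}$)
$- 40 F{\left(p{\left(1 \right)} \right)} - y{\left(-657 \right)} = - 40 \left(-25 + 2 \left(4 \cdot 1^{2}\right)^{2}\right) - \sqrt{-657} \left(-289 - -657\right) = - 40 \left(-25 + 2 \left(4 \cdot 1\right)^{2}\right) - 3 i \sqrt{73} \left(-289 + 657\right) = - 40 \left(-25 + 2 \cdot 4^{2}\right) - 3 i \sqrt{73} \cdot 368 = - 40 \left(-25 + 2 \cdot 16\right) - 1104 i \sqrt{73} = - 40 \left(-25 + 32\right) - 1104 i \sqrt{73} = \left(-40\right) 7 - 1104 i \sqrt{73} = -280 - 1104 i \sqrt{73}$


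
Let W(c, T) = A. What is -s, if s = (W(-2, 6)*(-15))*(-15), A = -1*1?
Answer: 225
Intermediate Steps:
A = -1
W(c, T) = -1
s = -225 (s = -1*(-15)*(-15) = 15*(-15) = -225)
-s = -1*(-225) = 225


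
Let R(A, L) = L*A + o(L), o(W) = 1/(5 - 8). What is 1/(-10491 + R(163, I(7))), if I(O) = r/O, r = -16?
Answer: -21/228142 ≈ -9.2048e-5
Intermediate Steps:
o(W) = -⅓ (o(W) = 1/(-3) = -⅓)
I(O) = -16/O
R(A, L) = -⅓ + A*L (R(A, L) = L*A - ⅓ = A*L - ⅓ = -⅓ + A*L)
1/(-10491 + R(163, I(7))) = 1/(-10491 + (-⅓ + 163*(-16/7))) = 1/(-10491 + (-⅓ - 2608/7)) = 1/(-10491 - 7831/21) = 1/(-228142/21) = -21/228142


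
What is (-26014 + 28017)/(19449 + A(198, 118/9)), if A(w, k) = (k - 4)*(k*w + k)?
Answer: 162243/3500893 ≈ 0.046343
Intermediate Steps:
A(w, k) = (-4 + k)*(k + k*w)
(-26014 + 28017)/(19449 + A(198, 118/9)) = (-26014 + 28017)/(19449 + (118/9)*(-4 + 118/9 - 4*198 + (118/9)*198)) = 2003/(19449 + (118*(1/9))*(-4 + 118*(1/9) - 792 + (118*(1/9))*198)) = 2003/(19449 + 118*(-4 + 118/9 - 792 + (118/9)*198)/9) = 2003/(19449 + 118*(-4 + 118/9 - 792 + 2596)/9) = 2003/(19449 + (118/9)*(16318/9)) = 2003/(19449 + 1925524/81) = 2003/(3500893/81) = 2003*(81/3500893) = 162243/3500893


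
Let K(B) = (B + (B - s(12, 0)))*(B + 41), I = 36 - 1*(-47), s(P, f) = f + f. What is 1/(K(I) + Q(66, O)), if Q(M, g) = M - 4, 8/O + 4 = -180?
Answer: 1/20646 ≈ 4.8436e-5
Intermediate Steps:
s(P, f) = 2*f
O = -1/23 (O = 8/(-4 - 180) = 8/(-184) = 8*(-1/184) = -1/23 ≈ -0.043478)
Q(M, g) = -4 + M
I = 83 (I = 36 + 47 = 83)
K(B) = 2*B*(41 + B) (K(B) = (B + (B - 2*0))*(B + 41) = (B + (B - 1*0))*(41 + B) = (B + (B + 0))*(41 + B) = (B + B)*(41 + B) = (2*B)*(41 + B) = 2*B*(41 + B))
1/(K(I) + Q(66, O)) = 1/(2*83*(41 + 83) + (-4 + 66)) = 1/(2*83*124 + 62) = 1/(20584 + 62) = 1/20646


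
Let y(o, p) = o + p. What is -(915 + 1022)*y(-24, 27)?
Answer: -5811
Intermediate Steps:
-(915 + 1022)*y(-24, 27) = -(915 + 1022)*(-24 + 27) = -1937*3 = -1*5811 = -5811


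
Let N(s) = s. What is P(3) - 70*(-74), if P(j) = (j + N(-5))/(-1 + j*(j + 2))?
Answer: 36259/7 ≈ 5179.9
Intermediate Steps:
P(j) = (-5 + j)/(-1 + j*(2 + j)) (P(j) = (j - 5)/(-1 + j*(j + 2)) = (-5 + j)/(-1 + j*(2 + j)))
P(3) - 70*(-74) = (-5 + 3)/(-1 + 3² + 2*3) - 70*(-74) = -2/(-1 + 9 + 6) + 5180 = -2/14 + 5180 = (1/14)*(-2) + 5180 = -⅐ + 5180 = 36259/7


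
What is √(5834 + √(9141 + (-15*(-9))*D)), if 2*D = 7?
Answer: √(23336 + 2*√38454)/2 ≈ 77.020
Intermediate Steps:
D = 7/2 (D = (½)*7 = 7/2 ≈ 3.5000)
√(5834 + √(9141 + (-15*(-9))*D)) = √(5834 + √(9141 - 15*(-9)*(7/2))) = √(5834 + √(9141 + 135*(7/2))) = √(5834 + √(9141 + 945/2)) = √(5834 + √(19227/2)) = √(5834 + √38454/2)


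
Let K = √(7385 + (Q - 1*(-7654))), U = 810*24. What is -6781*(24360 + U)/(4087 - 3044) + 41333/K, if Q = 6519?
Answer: -297007800/1043 + 41333*√21558/21558 ≈ -2.8448e+5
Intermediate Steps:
U = 19440
K = √21558 (K = √(7385 + (6519 - 1*(-7654))) = √(7385 + (6519 + 7654)) = √(7385 + 14173) = √21558 ≈ 146.83)
-6781*(24360 + U)/(4087 - 3044) + 41333/K = -6781*(24360 + 19440)/(4087 - 3044) + 41333/(√21558) = -6781/(1043/43800) + 41333*(√21558/21558) = -6781/(1043*(1/43800)) + 41333*√21558/21558 = -6781/1043/43800 + 41333*√21558/21558 = -6781*43800/1043 + 41333*√21558/21558 = -297007800/1043 + 41333*√21558/21558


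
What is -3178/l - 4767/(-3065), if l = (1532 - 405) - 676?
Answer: -7590653/1382315 ≈ -5.4913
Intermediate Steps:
l = 451 (l = 1127 - 676 = 451)
-3178/l - 4767/(-3065) = -3178/451 - 4767/(-3065) = -3178*1/451 - 4767*(-1/3065) = -3178/451 + 4767/3065 = -7590653/1382315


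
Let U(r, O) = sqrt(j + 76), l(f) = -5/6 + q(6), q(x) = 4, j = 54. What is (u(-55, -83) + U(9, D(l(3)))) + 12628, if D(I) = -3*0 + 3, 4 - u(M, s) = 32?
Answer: 12600 + sqrt(130) ≈ 12611.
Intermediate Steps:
u(M, s) = -28 (u(M, s) = 4 - 1*32 = 4 - 32 = -28)
l(f) = 19/6 (l(f) = -5/6 + 4 = 19/6)
D(I) = 3 (D(I) = 0 + 3 = 3)
U(r, O) = sqrt(130) (U(r, O) = sqrt(54 + 76) = sqrt(130))
(u(-55, -83) + U(9, D(l(3)))) + 12628 = (-28 + sqrt(130)) + 12628 = 12600 + sqrt(130)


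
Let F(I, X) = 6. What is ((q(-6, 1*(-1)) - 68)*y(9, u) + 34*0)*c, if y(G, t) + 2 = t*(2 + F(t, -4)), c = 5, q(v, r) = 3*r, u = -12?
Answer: 34790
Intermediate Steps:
y(G, t) = -2 + 8*t (y(G, t) = -2 + t*(2 + 6) = -2 + t*8 = -2 + 8*t)
((q(-6, 1*(-1)) - 68)*y(9, u) + 34*0)*c = ((3*(1*(-1)) - 68)*(-2 + 8*(-12)) + 34*0)*5 = ((3*(-1) - 68)*(-2 - 96) + 0)*5 = ((-3 - 68)*(-98) + 0)*5 = (-71*(-98) + 0)*5 = (6958 + 0)*5 = 6958*5 = 34790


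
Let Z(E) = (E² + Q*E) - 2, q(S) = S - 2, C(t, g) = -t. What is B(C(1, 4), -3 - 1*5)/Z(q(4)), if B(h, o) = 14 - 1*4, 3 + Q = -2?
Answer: -5/4 ≈ -1.2500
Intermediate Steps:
Q = -5 (Q = -3 - 2 = -5)
q(S) = -2 + S
B(h, o) = 10 (B(h, o) = 14 - 4 = 10)
Z(E) = -2 + E² - 5*E (Z(E) = (E² - 5*E) - 2 = -2 + E² - 5*E)
B(C(1, 4), -3 - 1*5)/Z(q(4)) = 10/(-2 + (-2 + 4)² - 5*(-2 + 4)) = 10/(-2 + 2² - 5*2) = 10/(-2 + 4 - 10) = 10/(-8) = 10*(-⅛) = -5/4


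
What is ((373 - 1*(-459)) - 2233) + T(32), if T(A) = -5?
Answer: -1406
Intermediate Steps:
((373 - 1*(-459)) - 2233) + T(32) = ((373 - 1*(-459)) - 2233) - 5 = ((373 + 459) - 2233) - 5 = (832 - 2233) - 5 = -1401 - 5 = -1406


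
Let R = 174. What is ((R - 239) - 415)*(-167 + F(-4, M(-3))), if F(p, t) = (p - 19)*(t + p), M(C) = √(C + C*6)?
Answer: 36000 + 11040*I*√21 ≈ 36000.0 + 50592.0*I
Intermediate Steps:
M(C) = √7*√C (M(C) = √(C + 6*C) = √(7*C) = √7*√C)
F(p, t) = (-19 + p)*(p + t)
((R - 239) - 415)*(-167 + F(-4, M(-3))) = ((174 - 239) - 415)*(-167 + ((-4)² - 19*(-4) - 19*√7*√(-3) - 4*√7*√(-3))) = (-65 - 415)*(-167 + (16 + 76 - 19*√7*I*√3 - 4*√7*I*√3)) = -480*(-167 + (16 + 76 - 19*I*√21 - 4*I*√21)) = -480*(-167 + (92 - 23*I*√21)) = -480*(-75 - 23*I*√21) = 36000 + 11040*I*√21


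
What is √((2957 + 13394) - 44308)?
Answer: I*√27957 ≈ 167.2*I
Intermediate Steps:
√((2957 + 13394) - 44308) = √(16351 - 44308) = √(-27957) = I*√27957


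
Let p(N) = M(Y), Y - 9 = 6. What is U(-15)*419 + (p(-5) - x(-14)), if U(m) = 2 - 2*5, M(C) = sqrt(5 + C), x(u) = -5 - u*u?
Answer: -3151 + 2*sqrt(5) ≈ -3146.5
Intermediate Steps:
x(u) = -5 - u**2
Y = 15 (Y = 9 + 6 = 15)
p(N) = 2*sqrt(5) (p(N) = sqrt(5 + 15) = sqrt(20) = 2*sqrt(5))
U(m) = -8 (U(m) = 2 - 10 = -8)
U(-15)*419 + (p(-5) - x(-14)) = -8*419 + (2*sqrt(5) - (-5 - 1*(-14)**2)) = -3352 + (2*sqrt(5) - (-5 - 1*196)) = -3352 + (2*sqrt(5) - (-5 - 196)) = -3352 + (2*sqrt(5) - 1*(-201)) = -3352 + (2*sqrt(5) + 201) = -3352 + (201 + 2*sqrt(5)) = -3151 + 2*sqrt(5)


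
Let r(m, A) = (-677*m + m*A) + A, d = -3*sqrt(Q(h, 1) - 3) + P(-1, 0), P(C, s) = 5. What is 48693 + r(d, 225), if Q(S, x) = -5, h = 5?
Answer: 46658 + 2712*I*sqrt(2) ≈ 46658.0 + 3835.3*I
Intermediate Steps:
d = 5 - 6*I*sqrt(2) (d = -3*sqrt(-5 - 3) + 5 = -6*I*sqrt(2) + 5 = 5 - 6*I*sqrt(2) ≈ 5.0 - 8.4853*I)
r(m, A) = A - 677*m + A*m (r(m, A) = (-677*m + A*m) + A = A - 677*m + A*m)
48693 + r(d, 225) = 48693 + (225 - 677*(5 - 6*I*sqrt(2)) + 225*(5 - 6*I*sqrt(2))) = 48693 + (225 + (-3385 + 4062*I*sqrt(2)) + (1125 - 1350*I*sqrt(2))) = 48693 + (-2035 + 2712*I*sqrt(2)) = 46658 + 2712*I*sqrt(2)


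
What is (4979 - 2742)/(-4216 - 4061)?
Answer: -2237/8277 ≈ -0.27027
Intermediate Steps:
(4979 - 2742)/(-4216 - 4061) = 2237/(-8277) = 2237*(-1/8277) = -2237/8277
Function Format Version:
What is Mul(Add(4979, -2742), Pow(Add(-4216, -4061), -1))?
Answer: Rational(-2237, 8277) ≈ -0.27027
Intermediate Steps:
Mul(Add(4979, -2742), Pow(Add(-4216, -4061), -1)) = Mul(2237, Pow(-8277, -1)) = Mul(2237, Rational(-1, 8277)) = Rational(-2237, 8277)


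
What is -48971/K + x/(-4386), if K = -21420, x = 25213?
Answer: -3188977/921060 ≈ -3.4623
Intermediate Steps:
-48971/K + x/(-4386) = -48971/(-21420) + 25213/(-4386) = -48971*(-1/21420) + 25213*(-1/4386) = 48971/21420 - 25213/4386 = -3188977/921060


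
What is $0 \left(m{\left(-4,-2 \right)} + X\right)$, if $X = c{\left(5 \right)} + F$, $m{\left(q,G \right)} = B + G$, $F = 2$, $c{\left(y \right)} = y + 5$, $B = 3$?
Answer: $0$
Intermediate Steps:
$c{\left(y \right)} = 5 + y$
$m{\left(q,G \right)} = 3 + G$
$X = 12$ ($X = \left(5 + 5\right) + 2 = 10 + 2 = 12$)
$0 \left(m{\left(-4,-2 \right)} + X\right) = 0 \left(\left(3 - 2\right) + 12\right) = 0 \left(1 + 12\right) = 0 \cdot 13 = 0$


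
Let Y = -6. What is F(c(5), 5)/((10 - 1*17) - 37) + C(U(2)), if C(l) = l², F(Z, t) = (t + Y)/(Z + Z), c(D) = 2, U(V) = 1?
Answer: 177/176 ≈ 1.0057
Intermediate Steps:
F(Z, t) = (-6 + t)/(2*Z) (F(Z, t) = (t - 6)/(Z + Z) = (-6 + t)/((2*Z)) = (-6 + t)*(1/(2*Z)) = (-6 + t)/(2*Z))
F(c(5), 5)/((10 - 1*17) - 37) + C(U(2)) = ((½)*(-6 + 5)/2)/((10 - 1*17) - 37) + 1² = ((½)*(½)*(-1))/((10 - 17) - 37) + 1 = -1/(4*(-7 - 37)) + 1 = -¼/(-44) + 1 = -¼*(-1/44) + 1 = 1/176 + 1 = 177/176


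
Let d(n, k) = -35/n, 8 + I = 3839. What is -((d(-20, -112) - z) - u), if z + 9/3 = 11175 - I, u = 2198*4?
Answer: 64525/4 ≈ 16131.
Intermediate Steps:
I = 3831 (I = -8 + 3839 = 3831)
u = 8792
z = 7341 (z = -3 + (11175 - 1*3831) = -3 + (11175 - 3831) = -3 + 7344 = 7341)
-((d(-20, -112) - z) - u) = -((-35/(-20) - 1*7341) - 1*8792) = -((-35*(-1/20) - 7341) - 8792) = -((7/4 - 7341) - 8792) = -(-29357/4 - 8792) = -1*(-64525/4) = 64525/4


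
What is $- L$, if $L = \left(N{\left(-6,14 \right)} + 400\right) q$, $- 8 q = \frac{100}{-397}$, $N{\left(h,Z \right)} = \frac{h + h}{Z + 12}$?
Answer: $- \frac{64925}{5161} \approx -12.58$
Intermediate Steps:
$N{\left(h,Z \right)} = \frac{2 h}{12 + Z}$
$q = \frac{25}{794}$ ($q = - \frac{100 \frac{1}{-397}}{8} = - \frac{100 \left(- \frac{1}{397}\right)}{8} = \left(- \frac{1}{8}\right) \left(- \frac{100}{397}\right) = \frac{25}{794} \approx 0.031486$)
$L = \frac{64925}{5161}$ ($L = \left(2 \left(-6\right) \frac{1}{12 + 14} + 400\right) \frac{25}{794} = \left(2 \left(-6\right) \frac{1}{26} + 400\right) \frac{25}{794} = \left(- \frac{6}{13} + 400\right) \frac{25}{794} = \frac{5194}{13} \cdot \frac{25}{794} = \frac{64925}{5161} \approx 12.58$)
$- L = \left(-1\right) \frac{64925}{5161} = - \frac{64925}{5161}$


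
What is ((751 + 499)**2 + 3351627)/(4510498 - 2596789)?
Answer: 4914127/1913709 ≈ 2.5679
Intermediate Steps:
((751 + 499)**2 + 3351627)/(4510498 - 2596789) = (1250**2 + 3351627)/1913709 = (1562500 + 3351627)*(1/1913709) = 4914127*(1/1913709) = 4914127/1913709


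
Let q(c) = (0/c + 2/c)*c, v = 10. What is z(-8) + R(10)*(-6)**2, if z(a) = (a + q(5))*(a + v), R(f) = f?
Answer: 348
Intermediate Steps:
q(c) = 2 (q(c) = (0 + 2/c)*c = (2/c)*c = 2)
z(a) = (2 + a)*(10 + a) (z(a) = (a + 2)*(a + 10) = (2 + a)*(10 + a))
z(-8) + R(10)*(-6)**2 = (20 + (-8)**2 + 12*(-8)) + 10*(-6)**2 = (20 + 64 - 96) + 10*36 = -12 + 360 = 348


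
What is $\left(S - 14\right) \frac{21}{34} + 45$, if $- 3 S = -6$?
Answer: $\frac{639}{17} \approx 37.588$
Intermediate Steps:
$S = 2$ ($S = \left(- \frac{1}{3}\right) \left(-6\right) = 2$)
$\left(S - 14\right) \frac{21}{34} + 45 = \left(2 - 14\right) \frac{21}{34} + 45 = \left(2 - 14\right) 21 \cdot \frac{1}{34} + 45 = \left(-12\right) \frac{21}{34} + 45 = - \frac{126}{17} + 45 = \frac{639}{17}$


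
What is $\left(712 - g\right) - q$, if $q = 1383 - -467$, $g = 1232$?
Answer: $-2370$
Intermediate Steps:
$q = 1850$ ($q = 1383 + 467 = 1850$)
$\left(712 - g\right) - q = \left(712 - 1232\right) - 1850 = -520 - 1850 = -2370$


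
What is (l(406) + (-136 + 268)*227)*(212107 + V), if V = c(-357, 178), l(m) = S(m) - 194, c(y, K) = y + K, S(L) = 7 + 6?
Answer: 6311851624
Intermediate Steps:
S(L) = 13
c(y, K) = K + y
l(m) = -181 (l(m) = 13 - 194 = -181)
V = -179 (V = 178 - 357 = -179)
(l(406) + (-136 + 268)*227)*(212107 + V) = (-181 + (-136 + 268)*227)*(212107 - 179) = (-181 + 132*227)*211928 = (-181 + 29964)*211928 = 29783*211928 = 6311851624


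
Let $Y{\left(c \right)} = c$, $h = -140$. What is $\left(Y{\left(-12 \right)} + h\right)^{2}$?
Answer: $23104$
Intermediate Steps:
$\left(Y{\left(-12 \right)} + h\right)^{2} = \left(-12 - 140\right)^{2} = \left(-152\right)^{2} = 23104$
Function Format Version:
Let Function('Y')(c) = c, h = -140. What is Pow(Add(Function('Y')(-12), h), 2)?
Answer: 23104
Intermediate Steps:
Pow(Add(Function('Y')(-12), h), 2) = Pow(Add(-12, -140), 2) = Pow(-152, 2) = 23104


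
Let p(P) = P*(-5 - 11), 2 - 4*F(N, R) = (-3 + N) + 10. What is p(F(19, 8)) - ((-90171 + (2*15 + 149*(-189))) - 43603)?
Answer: 162001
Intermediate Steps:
F(N, R) = -5/4 - N/4 (F(N, R) = ½ - ((-3 + N) + 10)/4 = ½ - (7 + N)/4 = ½ + (-7/4 - N/4) = -5/4 - N/4)
p(P) = -16*P (p(P) = P*(-16) = -16*P)
p(F(19, 8)) - ((-90171 + (2*15 + 149*(-189))) - 43603) = -16*(-5/4 - ¼*19) - ((-90171 + (2*15 + 149*(-189))) - 43603) = -16*(-5/4 - 19/4) - ((-90171 + (30 - 28161)) - 43603) = -16*(-6) - ((-90171 - 28131) - 43603) = 96 - (-118302 - 43603) = 96 - 1*(-161905) = 96 + 161905 = 162001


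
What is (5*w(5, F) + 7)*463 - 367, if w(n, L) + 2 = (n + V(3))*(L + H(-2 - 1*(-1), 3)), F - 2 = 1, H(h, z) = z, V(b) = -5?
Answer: -1756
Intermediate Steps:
F = 3 (F = 2 + 1 = 3)
w(n, L) = -2 + (-5 + n)*(3 + L) (w(n, L) = -2 + (n - 5)*(L + 3) = -2 + (-5 + n)*(3 + L))
(5*w(5, F) + 7)*463 - 367 = (5*(-17 - 5*3 + 3*5 + 3*5) + 7)*463 - 367 = (5*(-17 - 15 + 15 + 15) + 7)*463 - 367 = (5*(-2) + 7)*463 - 367 = (-10 + 7)*463 - 367 = -3*463 - 367 = -1389 - 367 = -1756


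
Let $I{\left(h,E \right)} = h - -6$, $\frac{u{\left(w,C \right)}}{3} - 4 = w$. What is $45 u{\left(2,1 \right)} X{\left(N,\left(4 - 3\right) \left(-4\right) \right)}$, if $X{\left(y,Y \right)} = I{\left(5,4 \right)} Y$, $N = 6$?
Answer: $-35640$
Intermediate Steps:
$u{\left(w,C \right)} = 12 + 3 w$
$I{\left(h,E \right)} = 6 + h$ ($I{\left(h,E \right)} = h + 6 = 6 + h$)
$X{\left(y,Y \right)} = 11 Y$ ($X{\left(y,Y \right)} = \left(6 + 5\right) Y = 11 Y$)
$45 u{\left(2,1 \right)} X{\left(N,\left(4 - 3\right) \left(-4\right) \right)} = 45 \left(12 + 3 \cdot 2\right) 11 \left(4 - 3\right) \left(-4\right) = 45 \left(12 + 6\right) 11 \cdot 1 \left(-4\right) = 45 \cdot 18 \cdot 11 \left(-4\right) = 810 \left(-44\right) = -35640$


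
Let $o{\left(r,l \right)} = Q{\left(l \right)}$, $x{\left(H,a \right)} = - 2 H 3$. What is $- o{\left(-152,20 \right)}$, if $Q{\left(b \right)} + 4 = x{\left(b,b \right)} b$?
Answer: $2404$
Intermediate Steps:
$x{\left(H,a \right)} = - 6 H$
$Q{\left(b \right)} = -4 - 6 b^{2}$ ($Q{\left(b \right)} = -4 + - 6 b b = -4 - 6 b^{2}$)
$o{\left(r,l \right)} = -4 - 6 l^{2}$
$- o{\left(-152,20 \right)} = - (-4 - 6 \cdot 20^{2}) = - (-4 - 2400) = \left(-1\right) \left(-2404\right) = 2404$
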